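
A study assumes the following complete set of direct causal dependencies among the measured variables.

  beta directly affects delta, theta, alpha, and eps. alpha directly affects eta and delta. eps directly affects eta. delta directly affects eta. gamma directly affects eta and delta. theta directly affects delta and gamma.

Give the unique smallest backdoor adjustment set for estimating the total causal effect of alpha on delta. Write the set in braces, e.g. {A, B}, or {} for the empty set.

{beta}

Variables eligible for adjustment (non-descendants of alpha, excluding alpha and delta): {beta, eps, gamma, theta}.
Backdoor paths from alpha to delta:
  P1: alpha <- beta -> theta -> gamma -> delta
  P2: alpha <- beta -> theta -> gamma -> eta <- delta
  P3: alpha <- beta -> theta -> delta
  P4: alpha <- beta -> eps -> eta <- gamma <- theta -> delta
  P5: alpha <- beta -> eps -> eta <- gamma -> delta
  P6: alpha <- beta -> eps -> eta <- delta
  P7: alpha <- beta -> delta
The empty set is not sufficient: P1 (alpha <- beta -> theta -> gamma -> delta) has no collider blocking it and no conditioned non-collider, so it is open.
Try {beta}:
  P1: blocked at fork node beta ∈ conditioning set.
  P2: blocked at fork node beta ∈ conditioning set.
  P3: blocked at fork node beta ∈ conditioning set.
  P4: blocked at fork node beta ∈ conditioning set.
  P5: blocked at fork node beta ∈ conditioning set.
  P6: blocked at fork node beta ∈ conditioning set.
  P7: blocked at fork node beta ∈ conditioning set.
{beta} contains no descendant of alpha and blocks every backdoor path.
No other singleton works — e.g. {theta} leaves P7 open — so {beta} is the unique smallest valid adjustment set.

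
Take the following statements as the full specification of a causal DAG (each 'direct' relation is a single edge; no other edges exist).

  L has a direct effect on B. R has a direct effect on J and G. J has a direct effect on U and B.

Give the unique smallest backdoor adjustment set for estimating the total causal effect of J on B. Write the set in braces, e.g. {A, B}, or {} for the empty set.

Variables eligible for adjustment (non-descendants of J, excluding J and B): {G, L, R}.
Backdoor paths from J to B:
  (none)
With no backdoor paths the empty set already satisfies the criterion, and it is trivially minimal.

{}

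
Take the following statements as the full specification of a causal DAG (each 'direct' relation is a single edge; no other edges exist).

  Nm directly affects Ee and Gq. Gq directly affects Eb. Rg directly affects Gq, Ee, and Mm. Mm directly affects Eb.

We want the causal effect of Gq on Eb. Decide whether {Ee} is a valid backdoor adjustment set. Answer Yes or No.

No

Backdoor paths from Gq to Eb (paths whose first edge points into Gq):
  P1: Gq <- Rg -> Mm -> Eb
  P2: Gq <- Nm -> Ee <- Rg -> Mm -> Eb
Condition 1 (no descendant of Gq in the set): holds — descendants of Gq are {Eb}; none are in {Ee}.
Condition 2 (every backdoor path blocked by {Ee}):
  P1: open — no interior node is in the conditioning set.
  P2: open — collider(s) Ee are conditioned on (or have a conditioned descendant) and no non-collider on the path is in the set.
{Ee} does not satisfy the backdoor criterion.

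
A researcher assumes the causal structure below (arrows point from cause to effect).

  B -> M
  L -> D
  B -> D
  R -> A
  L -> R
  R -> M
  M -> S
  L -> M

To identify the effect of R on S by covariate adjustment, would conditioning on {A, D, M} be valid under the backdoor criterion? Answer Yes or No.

Backdoor paths from R to S (paths whose first edge points into R):
  P1: R <- L -> D <- B -> M -> S
  P2: R <- L -> M -> S
Condition 1 (no descendant of R in the set): FAILS — A and M are descendants of R.
Condition 2 (every backdoor path blocked by {A, D, M}):
  P1: blocked at chain node M ∈ conditioning set.
  P2: blocked at chain node M ∈ conditioning set.
{A, D, M} does not satisfy the backdoor criterion.

No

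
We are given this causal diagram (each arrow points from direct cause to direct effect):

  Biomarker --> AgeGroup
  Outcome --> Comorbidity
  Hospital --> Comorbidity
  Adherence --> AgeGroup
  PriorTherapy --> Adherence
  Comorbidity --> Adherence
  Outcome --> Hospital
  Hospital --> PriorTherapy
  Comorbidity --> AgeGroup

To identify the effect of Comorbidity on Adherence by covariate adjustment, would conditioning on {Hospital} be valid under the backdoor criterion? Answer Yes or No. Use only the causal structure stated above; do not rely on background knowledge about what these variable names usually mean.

Backdoor paths from Comorbidity to Adherence (paths whose first edge points into Comorbidity):
  P1: Comorbidity <- Outcome -> Hospital -> PriorTherapy -> Adherence
  P2: Comorbidity <- Hospital -> PriorTherapy -> Adherence
Condition 1 (no descendant of Comorbidity in the set): holds — descendants of Comorbidity are {Adherence, AgeGroup}; none are in {Hospital}.
Condition 2 (every backdoor path blocked by {Hospital}):
  P1: blocked at chain node Hospital ∈ conditioning set.
  P2: blocked at fork node Hospital ∈ conditioning set.
{Hospital} satisfies the backdoor criterion.

Yes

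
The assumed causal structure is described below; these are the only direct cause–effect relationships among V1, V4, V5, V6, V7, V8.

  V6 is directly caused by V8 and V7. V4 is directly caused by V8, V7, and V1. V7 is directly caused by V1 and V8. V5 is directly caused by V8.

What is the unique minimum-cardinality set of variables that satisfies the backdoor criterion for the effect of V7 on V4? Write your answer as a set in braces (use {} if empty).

Variables eligible for adjustment (non-descendants of V7, excluding V7 and V4): {V1, V5, V8}.
Backdoor paths from V7 to V4:
  P1: V7 <- V1 -> V4
  P2: V7 <- V8 -> V4
The empty set is not sufficient: P1 (V7 <- V1 -> V4) has no collider blocking it and no conditioned non-collider, so it is open.
Try {V1, V8}:
  P1: blocked at fork node V1 ∈ conditioning set.
  P2: blocked at fork node V8 ∈ conditioning set.
{V1, V8} contains no descendant of V7 and blocks every backdoor path.
Every element of {V1, V8} is needed (dropping V1 leaves P1 open; dropping V8 leaves P2 open), so no proper subset is valid.
Among all size-2 subsets of the eligible variables, only {V1, V8} blocks every backdoor path, so it is the unique smallest valid adjustment set.

{V1, V8}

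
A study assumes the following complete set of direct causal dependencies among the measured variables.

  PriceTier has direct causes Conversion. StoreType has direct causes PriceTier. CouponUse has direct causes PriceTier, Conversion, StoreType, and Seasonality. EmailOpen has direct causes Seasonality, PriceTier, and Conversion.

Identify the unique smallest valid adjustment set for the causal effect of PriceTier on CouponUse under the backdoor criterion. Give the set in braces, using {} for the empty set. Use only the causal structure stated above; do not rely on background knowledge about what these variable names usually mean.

{Conversion}

Variables eligible for adjustment (non-descendants of PriceTier, excluding PriceTier and CouponUse): {Conversion, Seasonality}.
Backdoor paths from PriceTier to CouponUse:
  P1: PriceTier <- Conversion -> EmailOpen <- Seasonality -> CouponUse
  P2: PriceTier <- Conversion -> CouponUse
The empty set is not sufficient: P2 (PriceTier <- Conversion -> CouponUse) has no collider blocking it and no conditioned non-collider, so it is open.
Try {Conversion}:
  P1: blocked at fork node Conversion ∈ conditioning set.
  P2: blocked at fork node Conversion ∈ conditioning set.
{Conversion} contains no descendant of PriceTier and blocks every backdoor path.
No other singleton works — e.g. {Seasonality} leaves P2 open — so {Conversion} is the unique smallest valid adjustment set.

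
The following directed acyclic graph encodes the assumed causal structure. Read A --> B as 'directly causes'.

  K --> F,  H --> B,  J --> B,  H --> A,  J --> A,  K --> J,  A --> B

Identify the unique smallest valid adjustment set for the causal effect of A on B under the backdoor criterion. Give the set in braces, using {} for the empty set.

{H, J}

Variables eligible for adjustment (non-descendants of A, excluding A and B): {F, H, J, K}.
Backdoor paths from A to B:
  P1: A <- J -> B
  P2: A <- H -> B
The empty set is not sufficient: P1 (A <- J -> B) has no collider blocking it and no conditioned non-collider, so it is open.
Try {H, J}:
  P1: blocked at fork node J ∈ conditioning set.
  P2: blocked at fork node H ∈ conditioning set.
{H, J} contains no descendant of A and blocks every backdoor path.
Every element of {H, J} is needed (dropping H leaves P2 open; dropping J leaves P1 open), so no proper subset is valid.
Among all size-2 subsets of the eligible variables, only {H, J} blocks every backdoor path, so it is the unique smallest valid adjustment set.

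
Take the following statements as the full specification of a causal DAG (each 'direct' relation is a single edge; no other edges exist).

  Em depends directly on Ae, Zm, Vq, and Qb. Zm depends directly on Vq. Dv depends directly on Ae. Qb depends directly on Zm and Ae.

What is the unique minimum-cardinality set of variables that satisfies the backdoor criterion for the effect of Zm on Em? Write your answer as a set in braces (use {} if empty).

Variables eligible for adjustment (non-descendants of Zm, excluding Zm and Em): {Ae, Dv, Vq}.
Backdoor paths from Zm to Em:
  P1: Zm <- Vq -> Em
The empty set is not sufficient: P1 (Zm <- Vq -> Em) has no collider blocking it and no conditioned non-collider, so it is open.
Try {Vq}:
  P1: blocked at fork node Vq ∈ conditioning set.
{Vq} contains no descendant of Zm and blocks every backdoor path.
No other singleton works — e.g. {Ae} leaves P1 open — so {Vq} is the unique smallest valid adjustment set.

{Vq}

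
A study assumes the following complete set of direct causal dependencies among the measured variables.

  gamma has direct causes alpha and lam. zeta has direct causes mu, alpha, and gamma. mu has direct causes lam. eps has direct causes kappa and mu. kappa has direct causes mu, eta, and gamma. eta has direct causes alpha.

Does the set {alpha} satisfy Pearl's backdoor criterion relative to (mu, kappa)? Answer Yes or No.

No

Backdoor paths from mu to kappa (paths whose first edge points into mu):
  P1: mu <- lam -> gamma <- alpha -> eta -> kappa
  P2: mu <- lam -> gamma -> kappa
  P3: mu <- lam -> gamma -> zeta <- alpha -> eta -> kappa
Condition 1 (no descendant of mu in the set): holds — descendants of mu are {eps, kappa, zeta}; none are in {alpha}.
Condition 2 (every backdoor path blocked by {alpha}):
  P1: blocked at collider gamma (neither it nor any descendant is in the conditioning set).
  P2: open — no interior node is in the conditioning set.
  P3: blocked at collider zeta (neither it nor any descendant is in the conditioning set).
{alpha} does not satisfy the backdoor criterion.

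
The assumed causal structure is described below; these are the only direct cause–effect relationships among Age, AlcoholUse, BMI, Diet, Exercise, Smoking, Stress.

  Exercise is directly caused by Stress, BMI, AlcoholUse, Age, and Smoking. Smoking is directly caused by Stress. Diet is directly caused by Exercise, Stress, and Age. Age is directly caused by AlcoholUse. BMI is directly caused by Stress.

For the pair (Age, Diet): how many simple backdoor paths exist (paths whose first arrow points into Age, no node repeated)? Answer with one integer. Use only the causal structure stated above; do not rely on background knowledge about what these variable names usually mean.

A backdoor path from Age to Diet is any simple undirected path whose first edge points into Age (i.e. leaves Age via a parent).
Parents of Age: {AlcoholUse}.
Enumerating:
  P1: Age <- AlcoholUse -> Exercise <- Stress -> Diet
  P2: Age <- AlcoholUse -> Exercise <- BMI <- Stress -> Diet
  P3: Age <- AlcoholUse -> Exercise <- Smoking <- Stress -> Diet
  P4: Age <- AlcoholUse -> Exercise -> Diet
That exhausts the simple backdoor paths. Count: 4.

4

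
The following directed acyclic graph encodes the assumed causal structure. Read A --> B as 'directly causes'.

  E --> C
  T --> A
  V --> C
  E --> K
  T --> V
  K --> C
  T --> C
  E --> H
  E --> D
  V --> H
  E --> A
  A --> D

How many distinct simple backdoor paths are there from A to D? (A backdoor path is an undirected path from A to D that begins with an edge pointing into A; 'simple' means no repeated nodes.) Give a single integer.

7

A backdoor path from A to D is any simple undirected path whose first edge points into A (i.e. leaves A via a parent).
Parents of A: {E, T}.
Enumerating:
  P1: A <- T -> V -> H <- E -> D
  P2: A <- T -> V -> C <- E -> D
  P3: A <- T -> V -> C <- K <- E -> D
  P4: A <- T -> C <- E -> D
  P5: A <- T -> C <- V -> H <- E -> D
  P6: A <- T -> C <- K <- E -> D
  P7: A <- E -> D
That exhausts the simple backdoor paths. Count: 7.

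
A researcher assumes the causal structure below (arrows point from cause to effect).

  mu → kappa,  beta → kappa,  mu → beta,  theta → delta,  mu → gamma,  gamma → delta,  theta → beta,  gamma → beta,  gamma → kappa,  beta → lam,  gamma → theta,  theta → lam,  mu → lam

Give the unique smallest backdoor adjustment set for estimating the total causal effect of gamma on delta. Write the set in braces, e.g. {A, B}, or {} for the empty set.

{}

Variables eligible for adjustment (non-descendants of gamma, excluding gamma and delta): {mu}.
Backdoor paths from gamma to delta:
  P1: gamma <- mu -> beta <- theta -> delta
  P2: gamma <- mu -> beta -> lam <- theta -> delta
  P3: gamma <- mu -> kappa <- beta <- theta -> delta
  P4: gamma <- mu -> kappa <- beta -> lam <- theta -> delta
  P5: gamma <- mu -> lam <- theta -> delta
  P6: gamma <- mu -> lam <- beta <- theta -> delta
Each backdoor path contains an unconditioned collider, so every path is already blocked with the empty conditioning set:
  P1: blocked at collider beta (neither it nor any descendant is in the conditioning set).
  P2: blocked at collider lam (neither it nor any descendant is in the conditioning set).
  P3: blocked at collider kappa (neither it nor any descendant is in the conditioning set).
  P4: blocked at collider kappa (neither it nor any descendant is in the conditioning set).
  P5: blocked at collider lam (neither it nor any descendant is in the conditioning set).
  P6: blocked at collider lam (neither it nor any descendant is in the conditioning set).
The empty set is therefore the unique smallest valid set.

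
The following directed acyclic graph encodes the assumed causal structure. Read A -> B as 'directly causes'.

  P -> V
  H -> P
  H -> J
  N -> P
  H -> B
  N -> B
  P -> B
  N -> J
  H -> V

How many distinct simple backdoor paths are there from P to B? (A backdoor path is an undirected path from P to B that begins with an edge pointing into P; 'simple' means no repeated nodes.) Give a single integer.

A backdoor path from P to B is any simple undirected path whose first edge points into P (i.e. leaves P via a parent).
Parents of P: {H, N}.
Enumerating:
  P1: P <- N -> B
  P2: P <- N -> J <- H -> B
  P3: P <- H -> B
  P4: P <- H -> J <- N -> B
That exhausts the simple backdoor paths. Count: 4.

4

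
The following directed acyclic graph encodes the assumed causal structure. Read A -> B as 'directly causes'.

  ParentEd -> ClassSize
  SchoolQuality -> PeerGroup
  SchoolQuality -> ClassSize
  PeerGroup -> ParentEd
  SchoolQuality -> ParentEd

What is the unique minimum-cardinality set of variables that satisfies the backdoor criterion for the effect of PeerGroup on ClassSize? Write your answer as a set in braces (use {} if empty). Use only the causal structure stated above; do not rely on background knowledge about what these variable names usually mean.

{SchoolQuality}

Variables eligible for adjustment (non-descendants of PeerGroup, excluding PeerGroup and ClassSize): {SchoolQuality}.
Backdoor paths from PeerGroup to ClassSize:
  P1: PeerGroup <- SchoolQuality -> ParentEd -> ClassSize
  P2: PeerGroup <- SchoolQuality -> ClassSize
The empty set is not sufficient: P1 (PeerGroup <- SchoolQuality -> ParentEd -> ClassSize) has no collider blocking it and no conditioned non-collider, so it is open.
Try {SchoolQuality}:
  P1: blocked at fork node SchoolQuality ∈ conditioning set.
  P2: blocked at fork node SchoolQuality ∈ conditioning set.
{SchoolQuality} contains no descendant of PeerGroup and blocks every backdoor path.
{SchoolQuality} is the unique smallest valid adjustment set.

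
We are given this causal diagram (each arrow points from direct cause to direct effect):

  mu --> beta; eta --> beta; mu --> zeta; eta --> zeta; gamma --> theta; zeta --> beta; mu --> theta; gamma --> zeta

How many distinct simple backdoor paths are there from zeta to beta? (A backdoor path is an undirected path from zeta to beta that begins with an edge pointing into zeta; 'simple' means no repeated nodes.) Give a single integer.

A backdoor path from zeta to beta is any simple undirected path whose first edge points into zeta (i.e. leaves zeta via a parent).
Parents of zeta: {eta, gamma, mu}.
Enumerating:
  P1: zeta <- mu -> beta
  P2: zeta <- gamma -> theta <- mu -> beta
  P3: zeta <- eta -> beta
That exhausts the simple backdoor paths. Count: 3.

3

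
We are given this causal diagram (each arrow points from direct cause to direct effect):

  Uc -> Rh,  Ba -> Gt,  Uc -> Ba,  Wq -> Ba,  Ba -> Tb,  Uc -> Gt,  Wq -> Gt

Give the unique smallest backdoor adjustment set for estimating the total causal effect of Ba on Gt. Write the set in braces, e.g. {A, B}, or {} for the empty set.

Variables eligible for adjustment (non-descendants of Ba, excluding Ba and Gt): {Rh, Uc, Wq}.
Backdoor paths from Ba to Gt:
  P1: Ba <- Uc -> Gt
  P2: Ba <- Wq -> Gt
The empty set is not sufficient: P1 (Ba <- Uc -> Gt) has no collider blocking it and no conditioned non-collider, so it is open.
Try {Uc, Wq}:
  P1: blocked at fork node Uc ∈ conditioning set.
  P2: blocked at fork node Wq ∈ conditioning set.
{Uc, Wq} contains no descendant of Ba and blocks every backdoor path.
Every element of {Uc, Wq} is needed (dropping Uc leaves P1 open; dropping Wq leaves P2 open), so no proper subset is valid.
Among all size-2 subsets of the eligible variables, only {Uc, Wq} blocks every backdoor path, so it is the unique smallest valid adjustment set.

{Uc, Wq}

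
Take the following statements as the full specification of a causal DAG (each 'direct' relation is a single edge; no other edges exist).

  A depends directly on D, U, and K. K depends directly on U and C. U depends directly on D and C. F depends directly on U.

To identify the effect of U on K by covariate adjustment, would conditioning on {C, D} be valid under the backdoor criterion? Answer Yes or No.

Yes

Backdoor paths from U to K (paths whose first edge points into U):
  P1: U <- C -> K
  P2: U <- D -> A <- K
Condition 1 (no descendant of U in the set): holds — descendants of U are {A, F, K}; none are in {C, D}.
Condition 2 (every backdoor path blocked by {C, D}):
  P1: blocked at fork node C ∈ conditioning set.
  P2: blocked at fork node D ∈ conditioning set.
{C, D} satisfies the backdoor criterion.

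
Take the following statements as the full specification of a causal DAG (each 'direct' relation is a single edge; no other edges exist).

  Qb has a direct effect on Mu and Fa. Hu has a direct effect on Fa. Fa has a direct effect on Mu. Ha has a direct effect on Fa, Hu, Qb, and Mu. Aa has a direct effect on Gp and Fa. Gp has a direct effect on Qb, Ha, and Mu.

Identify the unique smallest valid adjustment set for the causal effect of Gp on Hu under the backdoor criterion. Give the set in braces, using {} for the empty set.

{}

Variables eligible for adjustment (non-descendants of Gp, excluding Gp and Hu): {Aa}.
Backdoor paths from Gp to Hu:
  P1: Gp <- Aa -> Fa <- Ha -> Hu
  P2: Gp <- Aa -> Fa <- Qb <- Ha -> Hu
  P3: Gp <- Aa -> Fa <- Qb -> Mu <- Ha -> Hu
  P4: Gp <- Aa -> Fa <- Hu
  P5: Gp <- Aa -> Fa -> Mu <- Ha -> Hu
  P6: Gp <- Aa -> Fa -> Mu <- Qb <- Ha -> Hu
Each backdoor path contains an unconditioned collider, so every path is already blocked with the empty conditioning set:
  P1: blocked at collider Fa (neither it nor any descendant is in the conditioning set).
  P2: blocked at collider Fa (neither it nor any descendant is in the conditioning set).
  P3: blocked at collider Fa (neither it nor any descendant is in the conditioning set).
  P4: blocked at collider Fa (neither it nor any descendant is in the conditioning set).
  P5: blocked at collider Mu (neither it nor any descendant is in the conditioning set).
  P6: blocked at collider Mu (neither it nor any descendant is in the conditioning set).
The empty set is therefore the unique smallest valid set.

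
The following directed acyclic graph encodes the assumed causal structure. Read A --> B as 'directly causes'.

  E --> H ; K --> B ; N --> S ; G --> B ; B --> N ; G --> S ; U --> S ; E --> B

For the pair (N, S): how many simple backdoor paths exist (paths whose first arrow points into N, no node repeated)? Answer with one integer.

1

A backdoor path from N to S is any simple undirected path whose first edge points into N (i.e. leaves N via a parent).
Parents of N: {B}.
Enumerating:
  P1: N <- B <- G -> S
That exhausts the simple backdoor paths. Count: 1.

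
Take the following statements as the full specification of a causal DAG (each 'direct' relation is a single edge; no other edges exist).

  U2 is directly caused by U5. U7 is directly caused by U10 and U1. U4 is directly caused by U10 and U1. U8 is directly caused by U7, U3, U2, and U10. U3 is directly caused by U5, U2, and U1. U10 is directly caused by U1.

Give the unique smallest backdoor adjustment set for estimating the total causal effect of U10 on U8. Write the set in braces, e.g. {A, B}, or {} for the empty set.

Variables eligible for adjustment (non-descendants of U10, excluding U10 and U8): {U1, U2, U3, U5}.
Backdoor paths from U10 to U8:
  P1: U10 <- U1 -> U7 -> U8
  P2: U10 <- U1 -> U3 <- U5 -> U2 -> U8
  P3: U10 <- U1 -> U3 <- U2 -> U8
  P4: U10 <- U1 -> U3 -> U8
The empty set is not sufficient: P1 (U10 <- U1 -> U7 -> U8) has no collider blocking it and no conditioned non-collider, so it is open.
Try {U1}:
  P1: blocked at fork node U1 ∈ conditioning set.
  P2: blocked at fork node U1 ∈ conditioning set.
  P3: blocked at fork node U1 ∈ conditioning set.
  P4: blocked at fork node U1 ∈ conditioning set.
{U1} contains no descendant of U10 and blocks every backdoor path.
No other singleton works — e.g. {U5} leaves P1 open — so {U1} is the unique smallest valid adjustment set.

{U1}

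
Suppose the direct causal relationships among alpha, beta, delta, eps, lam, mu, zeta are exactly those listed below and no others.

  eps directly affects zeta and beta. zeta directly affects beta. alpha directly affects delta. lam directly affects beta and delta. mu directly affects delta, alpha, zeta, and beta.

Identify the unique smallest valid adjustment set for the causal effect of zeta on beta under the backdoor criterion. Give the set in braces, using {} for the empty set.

Variables eligible for adjustment (non-descendants of zeta, excluding zeta and beta): {alpha, delta, eps, lam, mu}.
Backdoor paths from zeta to beta:
  P1: zeta <- mu -> alpha -> delta <- lam -> beta
  P2: zeta <- mu -> delta <- lam -> beta
  P3: zeta <- mu -> beta
  P4: zeta <- eps -> beta
The empty set is not sufficient: P3 (zeta <- mu -> beta) has no collider blocking it and no conditioned non-collider, so it is open.
Try {eps, mu}:
  P1: blocked at fork node mu ∈ conditioning set.
  P2: blocked at fork node mu ∈ conditioning set.
  P3: blocked at fork node mu ∈ conditioning set.
  P4: blocked at fork node eps ∈ conditioning set.
{eps, mu} contains no descendant of zeta and blocks every backdoor path.
Every element of {eps, mu} is needed (dropping eps leaves P4 open; dropping mu leaves P3 open), so no proper subset is valid.
Among all size-2 subsets of the eligible variables, only {eps, mu} blocks every backdoor path, so it is the unique smallest valid adjustment set.

{eps, mu}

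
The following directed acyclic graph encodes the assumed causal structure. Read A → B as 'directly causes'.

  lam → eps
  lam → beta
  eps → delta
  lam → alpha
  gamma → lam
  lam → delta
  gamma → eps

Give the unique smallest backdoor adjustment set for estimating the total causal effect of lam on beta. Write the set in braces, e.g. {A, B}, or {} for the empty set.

{}

Variables eligible for adjustment (non-descendants of lam, excluding lam and beta): {gamma}.
Backdoor paths from lam to beta:
  (none)
With no backdoor paths the empty set already satisfies the criterion, and it is trivially minimal.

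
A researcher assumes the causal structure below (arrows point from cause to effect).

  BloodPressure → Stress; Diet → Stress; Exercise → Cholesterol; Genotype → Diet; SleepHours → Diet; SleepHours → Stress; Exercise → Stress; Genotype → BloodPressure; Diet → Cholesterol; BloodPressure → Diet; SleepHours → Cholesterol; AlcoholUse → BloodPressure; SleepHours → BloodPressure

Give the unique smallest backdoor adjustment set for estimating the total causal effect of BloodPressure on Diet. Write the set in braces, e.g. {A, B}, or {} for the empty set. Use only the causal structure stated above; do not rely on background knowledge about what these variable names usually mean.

Variables eligible for adjustment (non-descendants of BloodPressure, excluding BloodPressure and Diet): {AlcoholUse, Exercise, Genotype, SleepHours}.
Backdoor paths from BloodPressure to Diet:
  P1: BloodPressure <- Genotype -> Diet
  P2: BloodPressure <- SleepHours -> Diet
  P3: BloodPressure <- SleepHours -> Cholesterol <- Exercise -> Stress <- Diet
  P4: BloodPressure <- SleepHours -> Cholesterol <- Diet
  P5: BloodPressure <- SleepHours -> Stress <- Exercise -> Cholesterol <- Diet
  P6: BloodPressure <- SleepHours -> Stress <- Diet
The empty set is not sufficient: P1 (BloodPressure <- Genotype -> Diet) has no collider blocking it and no conditioned non-collider, so it is open.
Try {Genotype, SleepHours}:
  P1: blocked at fork node Genotype ∈ conditioning set.
  P2: blocked at fork node SleepHours ∈ conditioning set.
  P3: blocked at fork node SleepHours ∈ conditioning set.
  P4: blocked at fork node SleepHours ∈ conditioning set.
  P5: blocked at fork node SleepHours ∈ conditioning set.
  P6: blocked at fork node SleepHours ∈ conditioning set.
{Genotype, SleepHours} contains no descendant of BloodPressure and blocks every backdoor path.
Every element of {Genotype, SleepHours} is needed (dropping Genotype leaves P1 open; dropping SleepHours leaves P2 open), so no proper subset is valid.
Among all size-2 subsets of the eligible variables, only {Genotype, SleepHours} blocks every backdoor path, so it is the unique smallest valid adjustment set.

{Genotype, SleepHours}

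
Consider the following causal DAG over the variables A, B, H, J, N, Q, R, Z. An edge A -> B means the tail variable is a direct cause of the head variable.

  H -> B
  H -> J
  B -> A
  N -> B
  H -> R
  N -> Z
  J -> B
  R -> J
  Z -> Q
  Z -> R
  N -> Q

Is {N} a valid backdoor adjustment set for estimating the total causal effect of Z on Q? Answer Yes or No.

Yes

Backdoor paths from Z to Q (paths whose first edge points into Z):
  P1: Z <- N -> Q
Condition 1 (no descendant of Z in the set): holds — descendants of Z are {A, B, J, Q, R}; none are in {N}.
Condition 2 (every backdoor path blocked by {N}):
  P1: blocked at fork node N ∈ conditioning set.
{N} satisfies the backdoor criterion.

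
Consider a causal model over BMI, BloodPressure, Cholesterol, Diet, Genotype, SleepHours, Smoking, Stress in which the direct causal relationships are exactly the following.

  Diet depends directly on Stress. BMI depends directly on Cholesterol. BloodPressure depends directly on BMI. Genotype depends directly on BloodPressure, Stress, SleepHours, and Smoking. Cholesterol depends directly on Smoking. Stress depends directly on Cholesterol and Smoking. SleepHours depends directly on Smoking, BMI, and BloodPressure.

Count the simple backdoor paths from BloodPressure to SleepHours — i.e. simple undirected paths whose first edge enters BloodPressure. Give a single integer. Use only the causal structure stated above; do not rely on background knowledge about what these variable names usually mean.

A backdoor path from BloodPressure to SleepHours is any simple undirected path whose first edge points into BloodPressure (i.e. leaves BloodPressure via a parent).
Parents of BloodPressure: {BMI}.
Enumerating:
  P1: BloodPressure <- BMI <- Cholesterol <- Smoking -> Stress -> Genotype <- SleepHours
  P2: BloodPressure <- BMI <- Cholesterol <- Smoking -> SleepHours
  P3: BloodPressure <- BMI <- Cholesterol <- Smoking -> Genotype <- SleepHours
  P4: BloodPressure <- BMI <- Cholesterol -> Stress <- Smoking -> SleepHours
  P5: BloodPressure <- BMI <- Cholesterol -> Stress <- Smoking -> Genotype <- SleepHours
  P6: BloodPressure <- BMI <- Cholesterol -> Stress -> Genotype <- Smoking -> SleepHours
  P7: BloodPressure <- BMI <- Cholesterol -> Stress -> Genotype <- SleepHours
  P8: BloodPressure <- BMI -> SleepHours
That exhausts the simple backdoor paths. Count: 8.

8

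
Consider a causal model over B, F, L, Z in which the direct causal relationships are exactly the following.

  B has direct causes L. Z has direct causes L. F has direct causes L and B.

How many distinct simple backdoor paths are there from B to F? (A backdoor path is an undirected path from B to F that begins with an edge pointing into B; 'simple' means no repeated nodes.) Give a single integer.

A backdoor path from B to F is any simple undirected path whose first edge points into B (i.e. leaves B via a parent).
Parents of B: {L}.
Enumerating:
  P1: B <- L -> F
That exhausts the simple backdoor paths. Count: 1.

1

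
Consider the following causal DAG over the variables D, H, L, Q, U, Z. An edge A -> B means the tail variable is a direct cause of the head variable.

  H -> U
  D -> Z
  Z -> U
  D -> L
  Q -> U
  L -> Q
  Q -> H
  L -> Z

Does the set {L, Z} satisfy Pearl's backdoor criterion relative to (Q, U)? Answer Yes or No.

Backdoor paths from Q to U (paths whose first edge points into Q):
  P1: Q <- L <- D -> Z -> U
  P2: Q <- L -> Z -> U
Condition 1 (no descendant of Q in the set): holds — descendants of Q are {H, U}; none are in {L, Z}.
Condition 2 (every backdoor path blocked by {L, Z}):
  P1: blocked at chain node L ∈ conditioning set.
  P2: blocked at fork node L ∈ conditioning set.
{L, Z} satisfies the backdoor criterion.

Yes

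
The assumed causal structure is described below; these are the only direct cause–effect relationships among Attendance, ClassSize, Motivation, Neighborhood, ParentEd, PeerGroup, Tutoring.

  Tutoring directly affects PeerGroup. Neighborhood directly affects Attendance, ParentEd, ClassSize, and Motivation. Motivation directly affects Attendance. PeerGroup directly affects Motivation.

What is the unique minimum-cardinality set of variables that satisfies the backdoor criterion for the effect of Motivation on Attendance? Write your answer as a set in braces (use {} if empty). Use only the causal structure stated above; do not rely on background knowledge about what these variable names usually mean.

Variables eligible for adjustment (non-descendants of Motivation, excluding Motivation and Attendance): {ClassSize, Neighborhood, ParentEd, PeerGroup, Tutoring}.
Backdoor paths from Motivation to Attendance:
  P1: Motivation <- Neighborhood -> Attendance
The empty set is not sufficient: P1 (Motivation <- Neighborhood -> Attendance) has no collider blocking it and no conditioned non-collider, so it is open.
Try {Neighborhood}:
  P1: blocked at fork node Neighborhood ∈ conditioning set.
{Neighborhood} contains no descendant of Motivation and blocks every backdoor path.
No other singleton works — e.g. {Tutoring} leaves P1 open — so {Neighborhood} is the unique smallest valid adjustment set.

{Neighborhood}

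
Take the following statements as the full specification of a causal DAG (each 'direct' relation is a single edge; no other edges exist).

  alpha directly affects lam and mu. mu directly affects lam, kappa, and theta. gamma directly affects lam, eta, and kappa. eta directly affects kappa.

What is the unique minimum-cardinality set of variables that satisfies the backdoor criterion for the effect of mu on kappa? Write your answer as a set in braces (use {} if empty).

Variables eligible for adjustment (non-descendants of mu, excluding mu and kappa): {alpha, eta, gamma}.
Backdoor paths from mu to kappa:
  P1: mu <- alpha -> lam <- gamma -> eta -> kappa
  P2: mu <- alpha -> lam <- gamma -> kappa
Each backdoor path contains an unconditioned collider, so every path is already blocked with the empty conditioning set:
  P1: blocked at collider lam (neither it nor any descendant is in the conditioning set).
  P2: blocked at collider lam (neither it nor any descendant is in the conditioning set).
The empty set is therefore the unique smallest valid set.

{}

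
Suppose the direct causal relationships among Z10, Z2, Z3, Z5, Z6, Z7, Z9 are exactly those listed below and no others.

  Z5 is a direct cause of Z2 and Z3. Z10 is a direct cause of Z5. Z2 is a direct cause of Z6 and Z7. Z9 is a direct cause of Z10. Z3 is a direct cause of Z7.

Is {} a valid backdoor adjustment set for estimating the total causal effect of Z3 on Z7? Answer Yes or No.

Backdoor paths from Z3 to Z7 (paths whose first edge points into Z3):
  P1: Z3 <- Z5 -> Z2 -> Z7
Condition 1 (no descendant of Z3 in the set): holds — descendants of Z3 are {Z7}; none are in {}.
Condition 2 (every backdoor path blocked by {}):
  P1: open — no interior node is in the conditioning set.
{} does not satisfy the backdoor criterion.

No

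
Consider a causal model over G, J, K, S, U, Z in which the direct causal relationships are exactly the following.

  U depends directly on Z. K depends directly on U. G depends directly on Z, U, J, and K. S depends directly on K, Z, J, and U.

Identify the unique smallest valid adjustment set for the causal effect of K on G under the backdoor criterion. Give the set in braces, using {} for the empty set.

{U}

Variables eligible for adjustment (non-descendants of K, excluding K and G): {J, U, Z}.
Backdoor paths from K to G:
  P1: K <- U <- Z -> G
  P2: K <- U <- Z -> S <- J -> G
  P3: K <- U -> G
  P4: K <- U -> S <- Z -> G
  P5: K <- U -> S <- J -> G
The empty set is not sufficient: P1 (K <- U <- Z -> G) has no collider blocking it and no conditioned non-collider, so it is open.
Try {U}:
  P1: blocked at chain node U ∈ conditioning set.
  P2: blocked at chain node U ∈ conditioning set.
  P3: blocked at fork node U ∈ conditioning set.
  P4: blocked at fork node U ∈ conditioning set.
  P5: blocked at fork node U ∈ conditioning set.
{U} contains no descendant of K and blocks every backdoor path.
No other singleton works — e.g. {Z} leaves P3 open — so {U} is the unique smallest valid adjustment set.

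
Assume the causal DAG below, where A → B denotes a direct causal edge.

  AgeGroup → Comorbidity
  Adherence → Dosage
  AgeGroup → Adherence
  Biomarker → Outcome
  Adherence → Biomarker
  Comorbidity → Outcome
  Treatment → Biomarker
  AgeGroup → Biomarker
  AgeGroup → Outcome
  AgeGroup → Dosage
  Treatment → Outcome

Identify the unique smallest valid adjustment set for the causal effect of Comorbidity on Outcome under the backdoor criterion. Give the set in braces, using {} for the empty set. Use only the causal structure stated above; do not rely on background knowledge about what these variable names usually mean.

{AgeGroup}

Variables eligible for adjustment (non-descendants of Comorbidity, excluding Comorbidity and Outcome): {Adherence, AgeGroup, Biomarker, Dosage, Treatment}.
Backdoor paths from Comorbidity to Outcome:
  P1: Comorbidity <- AgeGroup -> Adherence -> Biomarker <- Treatment -> Outcome
  P2: Comorbidity <- AgeGroup -> Adherence -> Biomarker -> Outcome
  P3: Comorbidity <- AgeGroup -> Biomarker <- Treatment -> Outcome
  P4: Comorbidity <- AgeGroup -> Biomarker -> Outcome
  P5: Comorbidity <- AgeGroup -> Dosage <- Adherence -> Biomarker <- Treatment -> Outcome
  P6: Comorbidity <- AgeGroup -> Dosage <- Adherence -> Biomarker -> Outcome
  P7: Comorbidity <- AgeGroup -> Outcome
The empty set is not sufficient: P2 (Comorbidity <- AgeGroup -> Adherence -> Biomarker -> Outcome) has no collider blocking it and no conditioned non-collider, so it is open.
Try {AgeGroup}:
  P1: blocked at fork node AgeGroup ∈ conditioning set.
  P2: blocked at fork node AgeGroup ∈ conditioning set.
  P3: blocked at fork node AgeGroup ∈ conditioning set.
  P4: blocked at fork node AgeGroup ∈ conditioning set.
  P5: blocked at fork node AgeGroup ∈ conditioning set.
  P6: blocked at fork node AgeGroup ∈ conditioning set.
  P7: blocked at fork node AgeGroup ∈ conditioning set.
{AgeGroup} contains no descendant of Comorbidity and blocks every backdoor path.
No other singleton works — e.g. {Treatment} leaves P2 open — so {AgeGroup} is the unique smallest valid adjustment set.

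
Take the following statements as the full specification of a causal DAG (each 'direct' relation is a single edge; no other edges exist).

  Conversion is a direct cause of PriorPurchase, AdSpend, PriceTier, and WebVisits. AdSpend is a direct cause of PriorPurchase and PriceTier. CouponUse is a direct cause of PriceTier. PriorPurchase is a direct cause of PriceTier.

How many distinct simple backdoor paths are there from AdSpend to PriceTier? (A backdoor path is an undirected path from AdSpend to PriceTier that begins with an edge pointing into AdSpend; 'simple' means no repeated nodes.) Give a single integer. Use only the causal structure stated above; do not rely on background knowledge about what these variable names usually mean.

A backdoor path from AdSpend to PriceTier is any simple undirected path whose first edge points into AdSpend (i.e. leaves AdSpend via a parent).
Parents of AdSpend: {Conversion}.
Enumerating:
  P1: AdSpend <- Conversion -> PriorPurchase -> PriceTier
  P2: AdSpend <- Conversion -> PriceTier
That exhausts the simple backdoor paths. Count: 2.

2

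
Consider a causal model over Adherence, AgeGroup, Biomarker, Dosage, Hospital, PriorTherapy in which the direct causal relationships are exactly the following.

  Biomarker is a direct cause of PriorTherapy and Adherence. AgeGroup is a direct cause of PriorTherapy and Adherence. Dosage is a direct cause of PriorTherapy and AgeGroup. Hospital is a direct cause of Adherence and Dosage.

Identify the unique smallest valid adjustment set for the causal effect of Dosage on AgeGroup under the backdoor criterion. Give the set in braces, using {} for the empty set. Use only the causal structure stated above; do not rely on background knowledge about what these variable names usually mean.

{}

Variables eligible for adjustment (non-descendants of Dosage, excluding Dosage and AgeGroup): {Biomarker, Hospital}.
Backdoor paths from Dosage to AgeGroup:
  P1: Dosage <- Hospital -> Adherence <- Biomarker -> PriorTherapy <- AgeGroup
  P2: Dosage <- Hospital -> Adherence <- AgeGroup
Each backdoor path contains an unconditioned collider, so every path is already blocked with the empty conditioning set:
  P1: blocked at collider Adherence (neither it nor any descendant is in the conditioning set).
  P2: blocked at collider Adherence (neither it nor any descendant is in the conditioning set).
The empty set is therefore the unique smallest valid set.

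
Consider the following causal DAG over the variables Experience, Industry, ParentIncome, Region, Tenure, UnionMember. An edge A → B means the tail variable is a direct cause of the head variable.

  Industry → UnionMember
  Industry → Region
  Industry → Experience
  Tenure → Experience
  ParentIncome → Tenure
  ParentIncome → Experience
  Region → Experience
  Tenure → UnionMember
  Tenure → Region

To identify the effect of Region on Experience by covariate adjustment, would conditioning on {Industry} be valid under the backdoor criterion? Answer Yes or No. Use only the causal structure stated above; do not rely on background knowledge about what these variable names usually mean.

Backdoor paths from Region to Experience (paths whose first edge points into Region):
  P1: Region <- Industry -> UnionMember <- Tenure <- ParentIncome -> Experience
  P2: Region <- Industry -> UnionMember <- Tenure -> Experience
  P3: Region <- Industry -> Experience
  P4: Region <- Tenure <- ParentIncome -> Experience
  P5: Region <- Tenure -> UnionMember <- Industry -> Experience
  P6: Region <- Tenure -> Experience
Condition 1 (no descendant of Region in the set): holds — descendants of Region are {Experience}; none are in {Industry}.
Condition 2 (every backdoor path blocked by {Industry}):
  P1: blocked at fork node Industry ∈ conditioning set.
  P2: blocked at fork node Industry ∈ conditioning set.
  P3: blocked at fork node Industry ∈ conditioning set.
  P4: open — no interior node is in the conditioning set.
  P5: blocked at collider UnionMember (neither it nor any descendant is in the conditioning set).
  P6: open — no interior node is in the conditioning set.
{Industry} does not satisfy the backdoor criterion.

No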